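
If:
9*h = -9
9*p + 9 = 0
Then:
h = -1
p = -1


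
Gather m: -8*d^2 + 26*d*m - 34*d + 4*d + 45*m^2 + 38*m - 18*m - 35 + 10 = -8*d^2 - 30*d + 45*m^2 + m*(26*d + 20) - 25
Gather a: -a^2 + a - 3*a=-a^2 - 2*a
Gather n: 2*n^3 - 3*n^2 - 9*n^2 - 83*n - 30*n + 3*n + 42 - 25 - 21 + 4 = 2*n^3 - 12*n^2 - 110*n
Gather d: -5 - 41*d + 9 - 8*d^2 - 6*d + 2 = -8*d^2 - 47*d + 6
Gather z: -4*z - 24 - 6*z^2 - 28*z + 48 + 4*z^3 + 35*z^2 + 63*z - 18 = 4*z^3 + 29*z^2 + 31*z + 6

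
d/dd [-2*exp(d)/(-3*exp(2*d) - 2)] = (4 - 6*exp(2*d))*exp(d)/(9*exp(4*d) + 12*exp(2*d) + 4)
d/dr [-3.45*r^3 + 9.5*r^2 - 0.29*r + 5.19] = -10.35*r^2 + 19.0*r - 0.29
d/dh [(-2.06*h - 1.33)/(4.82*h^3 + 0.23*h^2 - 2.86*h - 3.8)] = (19.8584*h^3 + 19.7056*h^2 + 0.6118*h + 4.0242)/(23.2324*h^6 + 2.2172*h^5 - 27.5175*h^4 - 37.9476*h^3 + 6.4316*h^2 + 21.736*h + 14.44)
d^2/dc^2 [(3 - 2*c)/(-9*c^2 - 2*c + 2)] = 2*((23 - 54*c)*(9*c^2 + 2*c - 2) + 4*(2*c - 3)*(9*c + 1)^2)/(9*c^2 + 2*c - 2)^3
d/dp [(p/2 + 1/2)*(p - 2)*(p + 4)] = 3*p^2/2 + 3*p - 3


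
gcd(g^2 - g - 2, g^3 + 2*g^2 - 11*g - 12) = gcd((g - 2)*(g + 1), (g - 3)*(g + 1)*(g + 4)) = g + 1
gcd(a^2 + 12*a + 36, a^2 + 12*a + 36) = a^2 + 12*a + 36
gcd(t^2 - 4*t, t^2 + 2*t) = t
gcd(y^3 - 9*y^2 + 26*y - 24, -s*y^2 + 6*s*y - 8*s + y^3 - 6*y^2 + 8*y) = y^2 - 6*y + 8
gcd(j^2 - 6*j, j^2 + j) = j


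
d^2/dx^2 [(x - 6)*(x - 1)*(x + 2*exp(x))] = 2*x^2*exp(x) - 6*x*exp(x) + 6*x - 12*exp(x) - 14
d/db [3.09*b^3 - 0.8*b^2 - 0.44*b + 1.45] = 9.27*b^2 - 1.6*b - 0.44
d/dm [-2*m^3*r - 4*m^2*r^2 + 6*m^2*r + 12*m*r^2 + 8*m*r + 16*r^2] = 2*r*(-3*m^2 - 4*m*r + 6*m + 6*r + 4)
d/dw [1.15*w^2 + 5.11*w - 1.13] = 2.3*w + 5.11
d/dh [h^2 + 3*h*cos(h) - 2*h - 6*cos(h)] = -3*h*sin(h) + 2*h + 6*sin(h) + 3*cos(h) - 2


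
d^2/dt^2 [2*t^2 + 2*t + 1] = 4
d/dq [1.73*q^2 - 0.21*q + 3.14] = 3.46*q - 0.21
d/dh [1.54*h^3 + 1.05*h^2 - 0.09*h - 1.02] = 4.62*h^2 + 2.1*h - 0.09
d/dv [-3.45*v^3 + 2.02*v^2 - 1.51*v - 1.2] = -10.35*v^2 + 4.04*v - 1.51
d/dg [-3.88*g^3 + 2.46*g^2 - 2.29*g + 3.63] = -11.64*g^2 + 4.92*g - 2.29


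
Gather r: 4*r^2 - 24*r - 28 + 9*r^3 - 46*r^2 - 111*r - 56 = 9*r^3 - 42*r^2 - 135*r - 84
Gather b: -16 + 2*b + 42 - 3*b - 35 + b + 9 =0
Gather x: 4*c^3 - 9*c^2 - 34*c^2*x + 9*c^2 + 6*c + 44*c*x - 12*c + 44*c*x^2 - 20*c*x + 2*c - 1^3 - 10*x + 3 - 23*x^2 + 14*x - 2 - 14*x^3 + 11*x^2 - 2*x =4*c^3 - 4*c - 14*x^3 + x^2*(44*c - 12) + x*(-34*c^2 + 24*c + 2)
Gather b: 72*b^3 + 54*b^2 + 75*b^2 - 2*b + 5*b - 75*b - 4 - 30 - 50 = 72*b^3 + 129*b^2 - 72*b - 84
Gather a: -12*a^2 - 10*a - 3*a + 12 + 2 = -12*a^2 - 13*a + 14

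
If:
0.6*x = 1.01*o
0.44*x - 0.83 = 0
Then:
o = 1.12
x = 1.89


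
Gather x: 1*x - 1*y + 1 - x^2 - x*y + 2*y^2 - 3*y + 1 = -x^2 + x*(1 - y) + 2*y^2 - 4*y + 2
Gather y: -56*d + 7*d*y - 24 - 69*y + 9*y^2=-56*d + 9*y^2 + y*(7*d - 69) - 24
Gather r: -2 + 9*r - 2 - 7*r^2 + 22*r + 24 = -7*r^2 + 31*r + 20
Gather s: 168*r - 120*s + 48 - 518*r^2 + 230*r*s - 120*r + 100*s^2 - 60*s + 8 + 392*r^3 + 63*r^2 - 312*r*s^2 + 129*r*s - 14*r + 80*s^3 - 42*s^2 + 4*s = 392*r^3 - 455*r^2 + 34*r + 80*s^3 + s^2*(58 - 312*r) + s*(359*r - 176) + 56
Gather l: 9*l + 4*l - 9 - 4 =13*l - 13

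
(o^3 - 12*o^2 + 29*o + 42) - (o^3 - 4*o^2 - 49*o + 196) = -8*o^2 + 78*o - 154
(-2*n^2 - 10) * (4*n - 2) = -8*n^3 + 4*n^2 - 40*n + 20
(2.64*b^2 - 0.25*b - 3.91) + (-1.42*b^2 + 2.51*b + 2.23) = 1.22*b^2 + 2.26*b - 1.68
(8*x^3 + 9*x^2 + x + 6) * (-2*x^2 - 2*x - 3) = -16*x^5 - 34*x^4 - 44*x^3 - 41*x^2 - 15*x - 18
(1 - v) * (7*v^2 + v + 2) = -7*v^3 + 6*v^2 - v + 2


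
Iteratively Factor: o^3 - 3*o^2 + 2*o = (o - 1)*(o^2 - 2*o) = o*(o - 1)*(o - 2)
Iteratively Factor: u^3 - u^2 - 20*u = (u - 5)*(u^2 + 4*u) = (u - 5)*(u + 4)*(u)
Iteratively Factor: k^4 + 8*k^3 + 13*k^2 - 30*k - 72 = (k + 3)*(k^3 + 5*k^2 - 2*k - 24) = (k - 2)*(k + 3)*(k^2 + 7*k + 12) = (k - 2)*(k + 3)*(k + 4)*(k + 3)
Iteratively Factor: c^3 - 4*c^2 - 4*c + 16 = (c - 4)*(c^2 - 4) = (c - 4)*(c + 2)*(c - 2)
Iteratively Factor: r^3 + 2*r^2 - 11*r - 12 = (r - 3)*(r^2 + 5*r + 4) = (r - 3)*(r + 4)*(r + 1)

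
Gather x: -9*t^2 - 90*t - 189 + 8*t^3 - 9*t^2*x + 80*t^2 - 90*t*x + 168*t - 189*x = 8*t^3 + 71*t^2 + 78*t + x*(-9*t^2 - 90*t - 189) - 189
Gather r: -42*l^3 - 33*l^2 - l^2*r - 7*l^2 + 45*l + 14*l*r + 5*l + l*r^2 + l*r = -42*l^3 - 40*l^2 + l*r^2 + 50*l + r*(-l^2 + 15*l)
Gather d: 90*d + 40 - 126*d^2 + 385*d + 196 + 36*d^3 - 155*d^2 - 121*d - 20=36*d^3 - 281*d^2 + 354*d + 216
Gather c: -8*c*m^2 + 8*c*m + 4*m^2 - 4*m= c*(-8*m^2 + 8*m) + 4*m^2 - 4*m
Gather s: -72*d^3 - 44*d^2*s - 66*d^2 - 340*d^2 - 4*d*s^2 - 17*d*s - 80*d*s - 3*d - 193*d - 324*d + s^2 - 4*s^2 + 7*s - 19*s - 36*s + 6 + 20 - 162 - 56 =-72*d^3 - 406*d^2 - 520*d + s^2*(-4*d - 3) + s*(-44*d^2 - 97*d - 48) - 192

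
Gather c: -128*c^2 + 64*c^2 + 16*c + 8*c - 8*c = -64*c^2 + 16*c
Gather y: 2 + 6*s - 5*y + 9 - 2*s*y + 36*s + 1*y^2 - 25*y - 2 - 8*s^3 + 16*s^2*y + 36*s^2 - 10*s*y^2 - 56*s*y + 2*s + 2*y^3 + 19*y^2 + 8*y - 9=-8*s^3 + 36*s^2 + 44*s + 2*y^3 + y^2*(20 - 10*s) + y*(16*s^2 - 58*s - 22)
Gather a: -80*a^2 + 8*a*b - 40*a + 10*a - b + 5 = -80*a^2 + a*(8*b - 30) - b + 5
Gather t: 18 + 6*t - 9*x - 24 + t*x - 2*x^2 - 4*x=t*(x + 6) - 2*x^2 - 13*x - 6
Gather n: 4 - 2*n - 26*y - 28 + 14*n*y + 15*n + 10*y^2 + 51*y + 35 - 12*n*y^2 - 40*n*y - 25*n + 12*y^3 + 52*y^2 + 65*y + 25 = n*(-12*y^2 - 26*y - 12) + 12*y^3 + 62*y^2 + 90*y + 36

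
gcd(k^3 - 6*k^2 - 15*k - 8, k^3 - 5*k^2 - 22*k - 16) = k^2 - 7*k - 8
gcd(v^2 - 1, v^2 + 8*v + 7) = v + 1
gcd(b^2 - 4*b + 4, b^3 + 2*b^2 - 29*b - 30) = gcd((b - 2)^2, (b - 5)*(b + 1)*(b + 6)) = 1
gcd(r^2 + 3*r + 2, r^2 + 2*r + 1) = r + 1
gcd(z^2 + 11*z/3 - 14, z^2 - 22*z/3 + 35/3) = z - 7/3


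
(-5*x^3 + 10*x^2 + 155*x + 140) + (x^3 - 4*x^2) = -4*x^3 + 6*x^2 + 155*x + 140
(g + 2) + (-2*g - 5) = -g - 3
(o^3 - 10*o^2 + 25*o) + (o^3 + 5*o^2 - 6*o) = 2*o^3 - 5*o^2 + 19*o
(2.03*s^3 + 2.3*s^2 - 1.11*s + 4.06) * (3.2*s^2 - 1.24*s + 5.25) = 6.496*s^5 + 4.8428*s^4 + 4.2535*s^3 + 26.4434*s^2 - 10.8619*s + 21.315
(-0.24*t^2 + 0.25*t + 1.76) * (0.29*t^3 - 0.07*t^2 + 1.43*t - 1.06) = -0.0696*t^5 + 0.0893*t^4 + 0.1497*t^3 + 0.4887*t^2 + 2.2518*t - 1.8656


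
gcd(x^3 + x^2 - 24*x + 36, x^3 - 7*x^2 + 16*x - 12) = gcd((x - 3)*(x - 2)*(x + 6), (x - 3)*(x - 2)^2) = x^2 - 5*x + 6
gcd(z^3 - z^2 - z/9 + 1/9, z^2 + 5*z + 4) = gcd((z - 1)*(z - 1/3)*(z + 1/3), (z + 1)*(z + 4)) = 1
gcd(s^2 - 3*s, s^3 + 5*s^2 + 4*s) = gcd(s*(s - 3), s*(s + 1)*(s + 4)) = s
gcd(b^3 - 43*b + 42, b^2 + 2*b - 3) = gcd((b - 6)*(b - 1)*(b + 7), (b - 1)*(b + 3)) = b - 1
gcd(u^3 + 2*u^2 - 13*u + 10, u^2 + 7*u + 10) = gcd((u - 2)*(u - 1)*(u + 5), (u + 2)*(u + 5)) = u + 5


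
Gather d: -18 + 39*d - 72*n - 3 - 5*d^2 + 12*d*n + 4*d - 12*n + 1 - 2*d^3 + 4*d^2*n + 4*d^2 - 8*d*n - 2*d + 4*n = -2*d^3 + d^2*(4*n - 1) + d*(4*n + 41) - 80*n - 20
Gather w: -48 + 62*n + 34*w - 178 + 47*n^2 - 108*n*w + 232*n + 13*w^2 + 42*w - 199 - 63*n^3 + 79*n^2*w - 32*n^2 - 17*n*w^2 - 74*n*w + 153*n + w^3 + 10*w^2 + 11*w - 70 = -63*n^3 + 15*n^2 + 447*n + w^3 + w^2*(23 - 17*n) + w*(79*n^2 - 182*n + 87) - 495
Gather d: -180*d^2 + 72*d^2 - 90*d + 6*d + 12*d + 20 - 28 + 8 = -108*d^2 - 72*d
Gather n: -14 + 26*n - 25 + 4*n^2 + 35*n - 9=4*n^2 + 61*n - 48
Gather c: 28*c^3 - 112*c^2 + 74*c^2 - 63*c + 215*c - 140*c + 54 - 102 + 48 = 28*c^3 - 38*c^2 + 12*c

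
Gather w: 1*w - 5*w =-4*w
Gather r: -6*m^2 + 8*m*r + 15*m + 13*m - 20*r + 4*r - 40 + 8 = -6*m^2 + 28*m + r*(8*m - 16) - 32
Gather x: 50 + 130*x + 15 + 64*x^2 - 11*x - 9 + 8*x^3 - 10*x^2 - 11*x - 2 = 8*x^3 + 54*x^2 + 108*x + 54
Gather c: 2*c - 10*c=-8*c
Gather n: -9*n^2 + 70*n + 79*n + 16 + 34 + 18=-9*n^2 + 149*n + 68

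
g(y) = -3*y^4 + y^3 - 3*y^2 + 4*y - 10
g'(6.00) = -2516.00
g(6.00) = -3766.00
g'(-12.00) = 21244.00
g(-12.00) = -64426.00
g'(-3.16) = 431.57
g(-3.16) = -383.29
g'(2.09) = -104.99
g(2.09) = -62.86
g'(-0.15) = 5.01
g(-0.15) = -10.67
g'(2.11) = -108.03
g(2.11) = -64.99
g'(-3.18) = 439.31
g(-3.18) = -392.00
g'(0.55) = -0.39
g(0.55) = -8.82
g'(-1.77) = 90.56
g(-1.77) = -61.47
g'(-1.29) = 42.49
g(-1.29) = -30.61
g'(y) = -12*y^3 + 3*y^2 - 6*y + 4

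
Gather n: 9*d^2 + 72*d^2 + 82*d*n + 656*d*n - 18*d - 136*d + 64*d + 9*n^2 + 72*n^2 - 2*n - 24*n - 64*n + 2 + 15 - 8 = 81*d^2 - 90*d + 81*n^2 + n*(738*d - 90) + 9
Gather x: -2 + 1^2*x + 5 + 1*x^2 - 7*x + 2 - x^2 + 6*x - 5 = 0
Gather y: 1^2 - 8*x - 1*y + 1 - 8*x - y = -16*x - 2*y + 2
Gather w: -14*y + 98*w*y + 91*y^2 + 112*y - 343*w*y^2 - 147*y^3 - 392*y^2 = w*(-343*y^2 + 98*y) - 147*y^3 - 301*y^2 + 98*y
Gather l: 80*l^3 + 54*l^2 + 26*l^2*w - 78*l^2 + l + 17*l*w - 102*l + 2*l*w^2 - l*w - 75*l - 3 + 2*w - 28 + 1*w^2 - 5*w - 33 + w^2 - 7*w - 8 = 80*l^3 + l^2*(26*w - 24) + l*(2*w^2 + 16*w - 176) + 2*w^2 - 10*w - 72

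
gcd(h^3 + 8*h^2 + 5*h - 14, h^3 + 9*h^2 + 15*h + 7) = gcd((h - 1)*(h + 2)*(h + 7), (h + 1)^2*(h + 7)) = h + 7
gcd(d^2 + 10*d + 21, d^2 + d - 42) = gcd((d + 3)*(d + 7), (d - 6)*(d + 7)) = d + 7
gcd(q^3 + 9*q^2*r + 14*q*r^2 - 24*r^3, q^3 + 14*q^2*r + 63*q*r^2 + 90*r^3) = q + 6*r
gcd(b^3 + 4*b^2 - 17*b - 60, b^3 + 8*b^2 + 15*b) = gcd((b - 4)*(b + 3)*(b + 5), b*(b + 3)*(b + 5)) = b^2 + 8*b + 15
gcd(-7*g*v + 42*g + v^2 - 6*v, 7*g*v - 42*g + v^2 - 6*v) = v - 6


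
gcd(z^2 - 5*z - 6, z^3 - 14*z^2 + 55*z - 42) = z - 6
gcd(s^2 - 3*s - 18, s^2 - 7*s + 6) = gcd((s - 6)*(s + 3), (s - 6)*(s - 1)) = s - 6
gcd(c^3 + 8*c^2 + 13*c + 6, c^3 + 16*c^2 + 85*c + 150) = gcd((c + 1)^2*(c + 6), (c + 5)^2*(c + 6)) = c + 6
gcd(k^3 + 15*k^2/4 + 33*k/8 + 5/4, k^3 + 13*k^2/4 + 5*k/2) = k^2 + 13*k/4 + 5/2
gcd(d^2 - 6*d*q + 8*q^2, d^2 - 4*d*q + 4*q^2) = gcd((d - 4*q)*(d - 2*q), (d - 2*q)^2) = -d + 2*q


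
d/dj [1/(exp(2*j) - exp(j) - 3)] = (1 - 2*exp(j))*exp(j)/(-exp(2*j) + exp(j) + 3)^2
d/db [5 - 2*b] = -2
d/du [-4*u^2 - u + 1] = -8*u - 1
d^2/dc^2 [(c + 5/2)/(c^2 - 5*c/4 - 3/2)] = -(4*(2*c + 5)*(8*c - 5)^2 + 8*(12*c + 5)*(-4*c^2 + 5*c + 6))/(-4*c^2 + 5*c + 6)^3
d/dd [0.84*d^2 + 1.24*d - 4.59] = 1.68*d + 1.24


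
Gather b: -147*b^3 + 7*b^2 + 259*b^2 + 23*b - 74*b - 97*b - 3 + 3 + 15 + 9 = -147*b^3 + 266*b^2 - 148*b + 24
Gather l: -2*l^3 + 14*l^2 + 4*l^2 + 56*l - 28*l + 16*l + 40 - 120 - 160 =-2*l^3 + 18*l^2 + 44*l - 240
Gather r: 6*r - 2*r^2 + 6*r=-2*r^2 + 12*r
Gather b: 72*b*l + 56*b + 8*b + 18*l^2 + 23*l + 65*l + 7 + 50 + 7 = b*(72*l + 64) + 18*l^2 + 88*l + 64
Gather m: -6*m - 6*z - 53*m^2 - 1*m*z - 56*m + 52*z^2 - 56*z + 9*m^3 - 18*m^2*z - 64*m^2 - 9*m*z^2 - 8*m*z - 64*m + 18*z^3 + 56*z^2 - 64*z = 9*m^3 + m^2*(-18*z - 117) + m*(-9*z^2 - 9*z - 126) + 18*z^3 + 108*z^2 - 126*z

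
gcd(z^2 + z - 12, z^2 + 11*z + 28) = z + 4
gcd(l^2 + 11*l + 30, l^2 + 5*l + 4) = 1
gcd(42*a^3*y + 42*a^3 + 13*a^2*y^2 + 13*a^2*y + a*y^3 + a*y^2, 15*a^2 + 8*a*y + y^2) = 1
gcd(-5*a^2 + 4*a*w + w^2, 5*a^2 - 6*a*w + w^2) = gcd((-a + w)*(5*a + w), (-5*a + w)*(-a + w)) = -a + w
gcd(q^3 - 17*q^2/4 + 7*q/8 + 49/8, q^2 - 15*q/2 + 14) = q - 7/2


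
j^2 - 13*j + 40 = (j - 8)*(j - 5)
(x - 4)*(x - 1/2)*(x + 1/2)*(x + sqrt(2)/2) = x^4 - 4*x^3 + sqrt(2)*x^3/2 - 2*sqrt(2)*x^2 - x^2/4 - sqrt(2)*x/8 + x + sqrt(2)/2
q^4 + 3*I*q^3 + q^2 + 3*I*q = q*(q + 3*I)*(-I*q + 1)*(I*q + 1)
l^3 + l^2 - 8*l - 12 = (l - 3)*(l + 2)^2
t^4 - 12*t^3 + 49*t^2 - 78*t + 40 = (t - 5)*(t - 4)*(t - 2)*(t - 1)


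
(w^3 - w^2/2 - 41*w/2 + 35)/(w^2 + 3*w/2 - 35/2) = w - 2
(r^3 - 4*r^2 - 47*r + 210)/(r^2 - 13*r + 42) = (r^2 + 2*r - 35)/(r - 7)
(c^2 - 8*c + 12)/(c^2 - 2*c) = (c - 6)/c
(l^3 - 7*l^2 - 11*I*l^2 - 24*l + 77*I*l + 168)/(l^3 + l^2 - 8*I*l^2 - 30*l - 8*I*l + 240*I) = (l^2 - l*(7 + 3*I) + 21*I)/(l^2 + l - 30)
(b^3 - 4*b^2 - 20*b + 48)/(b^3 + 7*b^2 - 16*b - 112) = (b^2 - 8*b + 12)/(b^2 + 3*b - 28)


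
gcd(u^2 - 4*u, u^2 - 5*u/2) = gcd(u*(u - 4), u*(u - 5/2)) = u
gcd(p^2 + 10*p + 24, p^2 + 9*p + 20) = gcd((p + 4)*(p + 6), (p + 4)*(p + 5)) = p + 4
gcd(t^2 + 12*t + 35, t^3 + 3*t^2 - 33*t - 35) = t + 7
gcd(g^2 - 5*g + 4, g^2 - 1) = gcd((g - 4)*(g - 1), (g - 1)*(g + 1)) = g - 1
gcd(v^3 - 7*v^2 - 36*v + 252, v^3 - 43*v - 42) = v^2 - v - 42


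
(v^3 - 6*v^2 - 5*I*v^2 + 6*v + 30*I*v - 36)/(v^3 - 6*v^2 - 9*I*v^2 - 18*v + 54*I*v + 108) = (v + I)/(v - 3*I)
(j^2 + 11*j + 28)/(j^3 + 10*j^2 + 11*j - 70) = (j + 4)/(j^2 + 3*j - 10)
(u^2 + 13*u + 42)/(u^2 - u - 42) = (u + 7)/(u - 7)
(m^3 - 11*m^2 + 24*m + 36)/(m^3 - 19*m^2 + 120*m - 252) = (m + 1)/(m - 7)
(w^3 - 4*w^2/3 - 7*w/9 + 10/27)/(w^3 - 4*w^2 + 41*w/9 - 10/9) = (w + 2/3)/(w - 2)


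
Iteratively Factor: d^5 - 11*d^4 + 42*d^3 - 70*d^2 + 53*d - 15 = (d - 3)*(d^4 - 8*d^3 + 18*d^2 - 16*d + 5) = (d - 3)*(d - 1)*(d^3 - 7*d^2 + 11*d - 5) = (d - 5)*(d - 3)*(d - 1)*(d^2 - 2*d + 1) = (d - 5)*(d - 3)*(d - 1)^2*(d - 1)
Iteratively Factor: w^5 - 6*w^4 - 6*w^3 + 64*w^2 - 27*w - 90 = (w - 3)*(w^4 - 3*w^3 - 15*w^2 + 19*w + 30) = (w - 5)*(w - 3)*(w^3 + 2*w^2 - 5*w - 6) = (w - 5)*(w - 3)*(w - 2)*(w^2 + 4*w + 3) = (w - 5)*(w - 3)*(w - 2)*(w + 3)*(w + 1)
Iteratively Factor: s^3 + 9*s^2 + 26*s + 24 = (s + 4)*(s^2 + 5*s + 6) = (s + 3)*(s + 4)*(s + 2)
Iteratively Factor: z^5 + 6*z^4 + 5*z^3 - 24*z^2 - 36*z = (z)*(z^4 + 6*z^3 + 5*z^2 - 24*z - 36) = z*(z + 3)*(z^3 + 3*z^2 - 4*z - 12) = z*(z + 3)^2*(z^2 - 4) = z*(z - 2)*(z + 3)^2*(z + 2)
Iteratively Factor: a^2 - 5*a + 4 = (a - 4)*(a - 1)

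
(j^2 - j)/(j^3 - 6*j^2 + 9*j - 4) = j/(j^2 - 5*j + 4)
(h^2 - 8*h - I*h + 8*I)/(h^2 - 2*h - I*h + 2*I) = (h - 8)/(h - 2)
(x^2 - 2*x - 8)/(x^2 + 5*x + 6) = (x - 4)/(x + 3)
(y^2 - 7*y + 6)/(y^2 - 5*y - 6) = (y - 1)/(y + 1)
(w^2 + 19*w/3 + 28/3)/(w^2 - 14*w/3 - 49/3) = (w + 4)/(w - 7)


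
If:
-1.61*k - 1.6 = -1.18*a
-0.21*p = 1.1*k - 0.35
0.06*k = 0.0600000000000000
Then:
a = 2.72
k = 1.00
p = -3.57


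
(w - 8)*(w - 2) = w^2 - 10*w + 16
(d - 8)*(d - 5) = d^2 - 13*d + 40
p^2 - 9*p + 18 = (p - 6)*(p - 3)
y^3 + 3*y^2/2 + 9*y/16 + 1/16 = (y + 1/4)^2*(y + 1)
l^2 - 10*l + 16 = (l - 8)*(l - 2)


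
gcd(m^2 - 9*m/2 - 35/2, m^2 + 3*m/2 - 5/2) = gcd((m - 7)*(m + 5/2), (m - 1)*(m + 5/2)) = m + 5/2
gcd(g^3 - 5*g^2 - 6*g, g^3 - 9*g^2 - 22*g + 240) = g - 6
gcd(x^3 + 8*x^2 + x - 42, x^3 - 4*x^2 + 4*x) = x - 2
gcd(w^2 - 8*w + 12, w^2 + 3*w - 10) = w - 2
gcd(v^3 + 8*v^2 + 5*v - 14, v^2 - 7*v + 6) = v - 1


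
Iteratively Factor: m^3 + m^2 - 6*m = (m)*(m^2 + m - 6) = m*(m + 3)*(m - 2)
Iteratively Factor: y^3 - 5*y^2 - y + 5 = (y - 1)*(y^2 - 4*y - 5) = (y - 5)*(y - 1)*(y + 1)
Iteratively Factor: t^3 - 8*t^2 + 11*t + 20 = (t - 5)*(t^2 - 3*t - 4) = (t - 5)*(t + 1)*(t - 4)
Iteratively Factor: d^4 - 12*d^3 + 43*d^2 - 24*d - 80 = (d - 4)*(d^3 - 8*d^2 + 11*d + 20) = (d - 5)*(d - 4)*(d^2 - 3*d - 4) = (d - 5)*(d - 4)^2*(d + 1)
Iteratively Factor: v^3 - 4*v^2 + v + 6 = (v - 3)*(v^2 - v - 2) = (v - 3)*(v - 2)*(v + 1)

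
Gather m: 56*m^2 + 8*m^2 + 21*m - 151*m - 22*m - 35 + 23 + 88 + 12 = 64*m^2 - 152*m + 88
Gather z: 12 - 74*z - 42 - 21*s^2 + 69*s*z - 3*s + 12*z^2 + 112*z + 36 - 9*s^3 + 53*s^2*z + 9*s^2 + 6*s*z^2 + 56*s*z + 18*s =-9*s^3 - 12*s^2 + 15*s + z^2*(6*s + 12) + z*(53*s^2 + 125*s + 38) + 6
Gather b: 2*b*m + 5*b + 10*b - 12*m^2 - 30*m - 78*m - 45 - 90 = b*(2*m + 15) - 12*m^2 - 108*m - 135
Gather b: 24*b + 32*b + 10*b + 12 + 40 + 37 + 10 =66*b + 99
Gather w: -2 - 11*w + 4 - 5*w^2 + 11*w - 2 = -5*w^2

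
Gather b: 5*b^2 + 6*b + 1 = 5*b^2 + 6*b + 1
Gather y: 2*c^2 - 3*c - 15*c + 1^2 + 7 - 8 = 2*c^2 - 18*c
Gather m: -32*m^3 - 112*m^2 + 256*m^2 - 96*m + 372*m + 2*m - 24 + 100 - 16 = -32*m^3 + 144*m^2 + 278*m + 60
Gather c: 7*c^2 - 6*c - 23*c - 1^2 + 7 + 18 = 7*c^2 - 29*c + 24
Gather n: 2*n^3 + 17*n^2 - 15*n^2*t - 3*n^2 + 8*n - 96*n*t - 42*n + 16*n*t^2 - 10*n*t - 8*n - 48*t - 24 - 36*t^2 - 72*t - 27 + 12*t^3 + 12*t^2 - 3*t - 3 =2*n^3 + n^2*(14 - 15*t) + n*(16*t^2 - 106*t - 42) + 12*t^3 - 24*t^2 - 123*t - 54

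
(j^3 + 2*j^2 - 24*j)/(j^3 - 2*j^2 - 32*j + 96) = j/(j - 4)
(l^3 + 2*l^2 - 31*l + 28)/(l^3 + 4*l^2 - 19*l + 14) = (l - 4)/(l - 2)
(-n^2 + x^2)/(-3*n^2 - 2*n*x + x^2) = (-n + x)/(-3*n + x)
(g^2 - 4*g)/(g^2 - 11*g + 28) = g/(g - 7)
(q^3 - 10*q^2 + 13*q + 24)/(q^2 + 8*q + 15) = (q^3 - 10*q^2 + 13*q + 24)/(q^2 + 8*q + 15)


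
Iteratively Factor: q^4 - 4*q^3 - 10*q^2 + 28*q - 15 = (q - 5)*(q^3 + q^2 - 5*q + 3) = (q - 5)*(q + 3)*(q^2 - 2*q + 1) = (q - 5)*(q - 1)*(q + 3)*(q - 1)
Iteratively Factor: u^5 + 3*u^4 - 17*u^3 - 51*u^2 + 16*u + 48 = (u - 4)*(u^4 + 7*u^3 + 11*u^2 - 7*u - 12) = (u - 4)*(u + 4)*(u^3 + 3*u^2 - u - 3) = (u - 4)*(u - 1)*(u + 4)*(u^2 + 4*u + 3) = (u - 4)*(u - 1)*(u + 3)*(u + 4)*(u + 1)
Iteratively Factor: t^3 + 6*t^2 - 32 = (t - 2)*(t^2 + 8*t + 16) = (t - 2)*(t + 4)*(t + 4)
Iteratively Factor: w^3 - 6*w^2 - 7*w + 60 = (w - 4)*(w^2 - 2*w - 15) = (w - 5)*(w - 4)*(w + 3)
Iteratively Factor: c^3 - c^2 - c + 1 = (c - 1)*(c^2 - 1) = (c - 1)*(c + 1)*(c - 1)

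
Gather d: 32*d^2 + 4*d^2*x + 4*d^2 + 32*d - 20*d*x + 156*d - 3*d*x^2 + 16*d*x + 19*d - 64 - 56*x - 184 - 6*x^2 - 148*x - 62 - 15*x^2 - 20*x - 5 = d^2*(4*x + 36) + d*(-3*x^2 - 4*x + 207) - 21*x^2 - 224*x - 315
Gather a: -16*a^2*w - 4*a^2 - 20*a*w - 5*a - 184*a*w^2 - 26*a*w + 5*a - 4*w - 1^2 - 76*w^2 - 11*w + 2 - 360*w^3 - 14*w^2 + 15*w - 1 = a^2*(-16*w - 4) + a*(-184*w^2 - 46*w) - 360*w^3 - 90*w^2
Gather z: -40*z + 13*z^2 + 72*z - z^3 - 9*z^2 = -z^3 + 4*z^2 + 32*z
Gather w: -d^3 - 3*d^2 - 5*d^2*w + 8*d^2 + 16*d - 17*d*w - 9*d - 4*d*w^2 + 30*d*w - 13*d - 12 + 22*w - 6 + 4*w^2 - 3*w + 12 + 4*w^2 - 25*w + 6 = -d^3 + 5*d^2 - 6*d + w^2*(8 - 4*d) + w*(-5*d^2 + 13*d - 6)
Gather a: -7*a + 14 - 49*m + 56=-7*a - 49*m + 70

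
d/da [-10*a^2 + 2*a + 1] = 2 - 20*a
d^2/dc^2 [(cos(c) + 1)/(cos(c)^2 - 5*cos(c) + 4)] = (-9*(1 - cos(2*c))^2*cos(c) - 9*(1 - cos(2*c))^2 - 235*cos(c) - 82*cos(2*c) + 33*cos(3*c) + 2*cos(5*c) + 282)/(4*(cos(c) - 4)^3*(cos(c) - 1)^3)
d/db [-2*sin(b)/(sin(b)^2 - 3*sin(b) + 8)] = 2*(sin(b)^2 - 8)*cos(b)/(sin(b)^2 - 3*sin(b) + 8)^2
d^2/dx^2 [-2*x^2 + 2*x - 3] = -4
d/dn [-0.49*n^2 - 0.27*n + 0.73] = -0.98*n - 0.27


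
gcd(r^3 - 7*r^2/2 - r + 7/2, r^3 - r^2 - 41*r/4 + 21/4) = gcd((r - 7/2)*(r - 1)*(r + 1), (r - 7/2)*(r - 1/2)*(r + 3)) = r - 7/2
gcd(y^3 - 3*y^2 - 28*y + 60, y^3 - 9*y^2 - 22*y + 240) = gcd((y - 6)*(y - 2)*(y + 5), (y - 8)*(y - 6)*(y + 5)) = y^2 - y - 30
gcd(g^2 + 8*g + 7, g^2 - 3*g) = 1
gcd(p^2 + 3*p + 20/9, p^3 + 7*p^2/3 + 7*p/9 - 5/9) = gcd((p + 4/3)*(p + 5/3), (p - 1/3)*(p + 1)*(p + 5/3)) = p + 5/3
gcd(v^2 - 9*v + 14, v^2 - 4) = v - 2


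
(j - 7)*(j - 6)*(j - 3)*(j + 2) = j^4 - 14*j^3 + 49*j^2 + 36*j - 252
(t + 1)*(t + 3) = t^2 + 4*t + 3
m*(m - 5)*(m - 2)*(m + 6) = m^4 - m^3 - 32*m^2 + 60*m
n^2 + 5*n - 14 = (n - 2)*(n + 7)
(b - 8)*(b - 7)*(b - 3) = b^3 - 18*b^2 + 101*b - 168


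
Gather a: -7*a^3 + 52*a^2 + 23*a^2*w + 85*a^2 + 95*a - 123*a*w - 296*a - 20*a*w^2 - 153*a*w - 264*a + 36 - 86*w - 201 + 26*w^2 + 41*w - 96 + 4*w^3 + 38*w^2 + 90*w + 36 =-7*a^3 + a^2*(23*w + 137) + a*(-20*w^2 - 276*w - 465) + 4*w^3 + 64*w^2 + 45*w - 225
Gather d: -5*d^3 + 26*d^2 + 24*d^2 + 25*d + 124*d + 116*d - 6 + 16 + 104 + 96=-5*d^3 + 50*d^2 + 265*d + 210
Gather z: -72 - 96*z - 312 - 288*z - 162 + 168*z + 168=-216*z - 378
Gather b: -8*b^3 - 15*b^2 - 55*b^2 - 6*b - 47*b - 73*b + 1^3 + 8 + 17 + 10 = -8*b^3 - 70*b^2 - 126*b + 36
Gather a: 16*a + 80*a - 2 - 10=96*a - 12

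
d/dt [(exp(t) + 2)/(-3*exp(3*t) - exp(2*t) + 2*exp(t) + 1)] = ((exp(t) + 2)*(9*exp(2*t) + 2*exp(t) - 2) - 3*exp(3*t) - exp(2*t) + 2*exp(t) + 1)*exp(t)/(3*exp(3*t) + exp(2*t) - 2*exp(t) - 1)^2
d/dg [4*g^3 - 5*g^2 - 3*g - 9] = 12*g^2 - 10*g - 3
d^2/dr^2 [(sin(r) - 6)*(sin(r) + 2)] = 4*sin(r) + 2*cos(2*r)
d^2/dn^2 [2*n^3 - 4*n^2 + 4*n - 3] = 12*n - 8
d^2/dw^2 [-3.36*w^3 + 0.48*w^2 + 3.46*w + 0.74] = 0.96 - 20.16*w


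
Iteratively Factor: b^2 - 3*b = (b - 3)*(b)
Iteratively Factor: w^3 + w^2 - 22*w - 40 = (w + 4)*(w^2 - 3*w - 10) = (w - 5)*(w + 4)*(w + 2)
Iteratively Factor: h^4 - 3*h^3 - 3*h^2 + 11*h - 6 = (h - 3)*(h^3 - 3*h + 2) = (h - 3)*(h - 1)*(h^2 + h - 2) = (h - 3)*(h - 1)^2*(h + 2)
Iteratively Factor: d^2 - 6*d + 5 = (d - 5)*(d - 1)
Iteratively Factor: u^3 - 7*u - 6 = (u + 1)*(u^2 - u - 6) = (u + 1)*(u + 2)*(u - 3)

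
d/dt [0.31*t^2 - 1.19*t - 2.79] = 0.62*t - 1.19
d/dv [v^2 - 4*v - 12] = 2*v - 4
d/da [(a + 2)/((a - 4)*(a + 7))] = (-a^2 - 4*a - 34)/(a^4 + 6*a^3 - 47*a^2 - 168*a + 784)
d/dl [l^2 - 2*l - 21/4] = 2*l - 2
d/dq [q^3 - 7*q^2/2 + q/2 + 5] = 3*q^2 - 7*q + 1/2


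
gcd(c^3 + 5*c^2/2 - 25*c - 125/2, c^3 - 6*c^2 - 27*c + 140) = c + 5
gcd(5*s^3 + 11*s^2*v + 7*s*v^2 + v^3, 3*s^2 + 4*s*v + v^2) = s + v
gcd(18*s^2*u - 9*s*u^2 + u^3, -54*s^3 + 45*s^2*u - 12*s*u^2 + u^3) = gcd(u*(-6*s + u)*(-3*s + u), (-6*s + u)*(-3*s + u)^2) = 18*s^2 - 9*s*u + u^2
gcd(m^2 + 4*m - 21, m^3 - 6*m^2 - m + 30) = m - 3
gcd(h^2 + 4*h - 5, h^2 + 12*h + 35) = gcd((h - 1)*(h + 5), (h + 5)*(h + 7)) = h + 5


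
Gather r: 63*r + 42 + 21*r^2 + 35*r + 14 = 21*r^2 + 98*r + 56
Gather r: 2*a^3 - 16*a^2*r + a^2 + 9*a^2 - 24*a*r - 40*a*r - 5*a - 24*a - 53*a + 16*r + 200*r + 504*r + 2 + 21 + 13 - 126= 2*a^3 + 10*a^2 - 82*a + r*(-16*a^2 - 64*a + 720) - 90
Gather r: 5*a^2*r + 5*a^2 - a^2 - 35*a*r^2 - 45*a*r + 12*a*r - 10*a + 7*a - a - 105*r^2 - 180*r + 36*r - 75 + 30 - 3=4*a^2 - 4*a + r^2*(-35*a - 105) + r*(5*a^2 - 33*a - 144) - 48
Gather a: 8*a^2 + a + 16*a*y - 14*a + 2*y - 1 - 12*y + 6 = 8*a^2 + a*(16*y - 13) - 10*y + 5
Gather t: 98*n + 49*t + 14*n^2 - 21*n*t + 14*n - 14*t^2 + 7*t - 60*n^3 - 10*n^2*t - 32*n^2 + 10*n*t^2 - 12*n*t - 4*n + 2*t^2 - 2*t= -60*n^3 - 18*n^2 + 108*n + t^2*(10*n - 12) + t*(-10*n^2 - 33*n + 54)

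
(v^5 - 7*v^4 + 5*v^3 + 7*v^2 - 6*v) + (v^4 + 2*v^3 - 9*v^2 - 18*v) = v^5 - 6*v^4 + 7*v^3 - 2*v^2 - 24*v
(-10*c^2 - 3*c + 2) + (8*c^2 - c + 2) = -2*c^2 - 4*c + 4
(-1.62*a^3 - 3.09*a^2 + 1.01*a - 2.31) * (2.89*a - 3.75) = -4.6818*a^4 - 2.8551*a^3 + 14.5064*a^2 - 10.4634*a + 8.6625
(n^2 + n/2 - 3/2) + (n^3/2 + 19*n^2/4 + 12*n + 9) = n^3/2 + 23*n^2/4 + 25*n/2 + 15/2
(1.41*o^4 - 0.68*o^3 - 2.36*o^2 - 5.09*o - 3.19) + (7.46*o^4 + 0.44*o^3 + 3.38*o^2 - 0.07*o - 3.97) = 8.87*o^4 - 0.24*o^3 + 1.02*o^2 - 5.16*o - 7.16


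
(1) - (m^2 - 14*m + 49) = -m^2 + 14*m - 48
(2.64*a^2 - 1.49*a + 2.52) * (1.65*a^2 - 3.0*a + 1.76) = 4.356*a^4 - 10.3785*a^3 + 13.2744*a^2 - 10.1824*a + 4.4352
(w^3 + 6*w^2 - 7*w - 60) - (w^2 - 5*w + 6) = w^3 + 5*w^2 - 2*w - 66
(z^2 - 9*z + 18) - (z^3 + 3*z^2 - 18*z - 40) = -z^3 - 2*z^2 + 9*z + 58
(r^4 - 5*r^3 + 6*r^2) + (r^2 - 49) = r^4 - 5*r^3 + 7*r^2 - 49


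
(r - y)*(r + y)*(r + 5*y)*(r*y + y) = r^4*y + 5*r^3*y^2 + r^3*y - r^2*y^3 + 5*r^2*y^2 - 5*r*y^4 - r*y^3 - 5*y^4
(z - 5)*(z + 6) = z^2 + z - 30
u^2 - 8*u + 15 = (u - 5)*(u - 3)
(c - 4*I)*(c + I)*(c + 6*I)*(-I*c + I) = -I*c^4 + 3*c^3 + I*c^3 - 3*c^2 - 22*I*c^2 + 24*c + 22*I*c - 24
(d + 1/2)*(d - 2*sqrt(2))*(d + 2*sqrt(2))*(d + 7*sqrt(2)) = d^4 + d^3/2 + 7*sqrt(2)*d^3 - 8*d^2 + 7*sqrt(2)*d^2/2 - 56*sqrt(2)*d - 4*d - 28*sqrt(2)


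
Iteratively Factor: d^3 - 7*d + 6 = (d + 3)*(d^2 - 3*d + 2) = (d - 1)*(d + 3)*(d - 2)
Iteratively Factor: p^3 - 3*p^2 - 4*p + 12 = (p + 2)*(p^2 - 5*p + 6) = (p - 3)*(p + 2)*(p - 2)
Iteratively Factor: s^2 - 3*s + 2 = (s - 1)*(s - 2)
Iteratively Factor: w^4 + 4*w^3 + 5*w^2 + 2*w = (w + 2)*(w^3 + 2*w^2 + w) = (w + 1)*(w + 2)*(w^2 + w) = w*(w + 1)*(w + 2)*(w + 1)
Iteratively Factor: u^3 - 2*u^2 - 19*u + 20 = (u + 4)*(u^2 - 6*u + 5) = (u - 1)*(u + 4)*(u - 5)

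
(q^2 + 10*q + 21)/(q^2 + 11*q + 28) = (q + 3)/(q + 4)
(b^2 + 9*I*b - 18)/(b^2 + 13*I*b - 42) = (b + 3*I)/(b + 7*I)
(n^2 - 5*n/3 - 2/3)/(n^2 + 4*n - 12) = (n + 1/3)/(n + 6)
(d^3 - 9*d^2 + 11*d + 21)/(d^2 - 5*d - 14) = (d^2 - 2*d - 3)/(d + 2)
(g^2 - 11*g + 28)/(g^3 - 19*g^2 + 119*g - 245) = (g - 4)/(g^2 - 12*g + 35)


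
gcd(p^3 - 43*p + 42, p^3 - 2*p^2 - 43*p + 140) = p + 7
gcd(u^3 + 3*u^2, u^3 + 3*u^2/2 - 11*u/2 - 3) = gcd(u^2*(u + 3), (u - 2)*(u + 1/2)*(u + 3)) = u + 3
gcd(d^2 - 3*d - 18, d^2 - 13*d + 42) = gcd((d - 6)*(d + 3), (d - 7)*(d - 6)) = d - 6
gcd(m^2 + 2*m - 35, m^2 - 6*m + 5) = m - 5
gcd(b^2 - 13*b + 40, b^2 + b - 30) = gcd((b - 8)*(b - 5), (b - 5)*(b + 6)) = b - 5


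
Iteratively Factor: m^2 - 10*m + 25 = (m - 5)*(m - 5)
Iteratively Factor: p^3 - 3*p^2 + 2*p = (p - 2)*(p^2 - p) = p*(p - 2)*(p - 1)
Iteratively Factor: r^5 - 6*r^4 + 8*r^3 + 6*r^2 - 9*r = (r - 3)*(r^4 - 3*r^3 - r^2 + 3*r) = (r - 3)^2*(r^3 - r) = (r - 3)^2*(r - 1)*(r^2 + r) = (r - 3)^2*(r - 1)*(r + 1)*(r)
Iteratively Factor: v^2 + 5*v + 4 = (v + 4)*(v + 1)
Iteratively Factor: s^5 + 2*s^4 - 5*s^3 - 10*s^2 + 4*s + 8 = (s - 1)*(s^4 + 3*s^3 - 2*s^2 - 12*s - 8) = (s - 2)*(s - 1)*(s^3 + 5*s^2 + 8*s + 4) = (s - 2)*(s - 1)*(s + 2)*(s^2 + 3*s + 2) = (s - 2)*(s - 1)*(s + 1)*(s + 2)*(s + 2)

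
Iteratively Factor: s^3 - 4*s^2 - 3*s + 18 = (s + 2)*(s^2 - 6*s + 9) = (s - 3)*(s + 2)*(s - 3)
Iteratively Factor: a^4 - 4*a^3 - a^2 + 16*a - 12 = (a - 1)*(a^3 - 3*a^2 - 4*a + 12) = (a - 3)*(a - 1)*(a^2 - 4) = (a - 3)*(a - 2)*(a - 1)*(a + 2)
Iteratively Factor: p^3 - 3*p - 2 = (p - 2)*(p^2 + 2*p + 1) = (p - 2)*(p + 1)*(p + 1)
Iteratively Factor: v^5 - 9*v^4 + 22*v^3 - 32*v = (v - 2)*(v^4 - 7*v^3 + 8*v^2 + 16*v) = (v - 4)*(v - 2)*(v^3 - 3*v^2 - 4*v) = (v - 4)*(v - 2)*(v + 1)*(v^2 - 4*v) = v*(v - 4)*(v - 2)*(v + 1)*(v - 4)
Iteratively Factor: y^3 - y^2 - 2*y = (y - 2)*(y^2 + y) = (y - 2)*(y + 1)*(y)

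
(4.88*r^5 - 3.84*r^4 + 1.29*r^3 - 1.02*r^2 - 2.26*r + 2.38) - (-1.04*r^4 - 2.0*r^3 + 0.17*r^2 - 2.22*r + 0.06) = 4.88*r^5 - 2.8*r^4 + 3.29*r^3 - 1.19*r^2 - 0.0399999999999996*r + 2.32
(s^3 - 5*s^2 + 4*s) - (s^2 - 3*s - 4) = s^3 - 6*s^2 + 7*s + 4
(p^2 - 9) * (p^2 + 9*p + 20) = p^4 + 9*p^3 + 11*p^2 - 81*p - 180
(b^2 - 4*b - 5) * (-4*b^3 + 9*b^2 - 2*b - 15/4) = -4*b^5 + 25*b^4 - 18*b^3 - 163*b^2/4 + 25*b + 75/4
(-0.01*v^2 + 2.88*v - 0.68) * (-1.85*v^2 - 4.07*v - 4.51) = 0.0185*v^4 - 5.2873*v^3 - 10.4185*v^2 - 10.2212*v + 3.0668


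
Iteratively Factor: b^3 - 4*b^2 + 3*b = (b - 3)*(b^2 - b) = b*(b - 3)*(b - 1)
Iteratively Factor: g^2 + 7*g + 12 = (g + 3)*(g + 4)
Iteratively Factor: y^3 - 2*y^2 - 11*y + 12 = (y - 4)*(y^2 + 2*y - 3) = (y - 4)*(y - 1)*(y + 3)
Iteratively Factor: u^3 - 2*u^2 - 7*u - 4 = (u + 1)*(u^2 - 3*u - 4) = (u - 4)*(u + 1)*(u + 1)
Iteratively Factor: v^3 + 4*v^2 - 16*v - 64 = (v + 4)*(v^2 - 16) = (v - 4)*(v + 4)*(v + 4)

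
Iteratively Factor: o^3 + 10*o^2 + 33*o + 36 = (o + 3)*(o^2 + 7*o + 12) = (o + 3)*(o + 4)*(o + 3)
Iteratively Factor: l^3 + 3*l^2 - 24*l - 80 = (l - 5)*(l^2 + 8*l + 16) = (l - 5)*(l + 4)*(l + 4)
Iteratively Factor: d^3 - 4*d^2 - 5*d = (d)*(d^2 - 4*d - 5) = d*(d - 5)*(d + 1)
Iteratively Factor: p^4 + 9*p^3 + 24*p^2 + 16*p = (p + 4)*(p^3 + 5*p^2 + 4*p) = p*(p + 4)*(p^2 + 5*p + 4) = p*(p + 1)*(p + 4)*(p + 4)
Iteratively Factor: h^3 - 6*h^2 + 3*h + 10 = (h - 5)*(h^2 - h - 2) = (h - 5)*(h + 1)*(h - 2)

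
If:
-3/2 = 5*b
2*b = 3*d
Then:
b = -3/10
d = -1/5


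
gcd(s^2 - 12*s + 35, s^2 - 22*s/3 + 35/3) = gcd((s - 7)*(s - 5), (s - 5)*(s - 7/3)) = s - 5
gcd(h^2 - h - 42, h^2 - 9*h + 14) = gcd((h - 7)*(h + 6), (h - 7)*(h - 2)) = h - 7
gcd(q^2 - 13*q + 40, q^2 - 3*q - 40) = q - 8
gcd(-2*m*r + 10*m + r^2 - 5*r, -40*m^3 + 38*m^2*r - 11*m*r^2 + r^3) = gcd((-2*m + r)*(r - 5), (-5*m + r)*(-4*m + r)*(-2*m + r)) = -2*m + r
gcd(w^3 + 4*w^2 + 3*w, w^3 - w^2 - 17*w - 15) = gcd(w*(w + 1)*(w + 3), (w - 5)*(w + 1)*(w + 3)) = w^2 + 4*w + 3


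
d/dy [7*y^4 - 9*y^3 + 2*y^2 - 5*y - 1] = 28*y^3 - 27*y^2 + 4*y - 5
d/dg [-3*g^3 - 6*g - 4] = -9*g^2 - 6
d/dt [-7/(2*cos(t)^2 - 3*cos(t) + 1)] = 7*(3 - 4*cos(t))*sin(t)/(-3*cos(t) + cos(2*t) + 2)^2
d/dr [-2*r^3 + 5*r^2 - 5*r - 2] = -6*r^2 + 10*r - 5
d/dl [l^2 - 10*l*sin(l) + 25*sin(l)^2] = -10*l*cos(l) + 2*l - 10*sin(l) + 25*sin(2*l)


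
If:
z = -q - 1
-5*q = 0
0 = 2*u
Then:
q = 0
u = 0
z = -1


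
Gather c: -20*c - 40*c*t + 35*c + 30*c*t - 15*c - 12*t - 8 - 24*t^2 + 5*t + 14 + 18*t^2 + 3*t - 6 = -10*c*t - 6*t^2 - 4*t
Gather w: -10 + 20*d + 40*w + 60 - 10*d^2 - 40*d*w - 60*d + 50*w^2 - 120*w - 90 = -10*d^2 - 40*d + 50*w^2 + w*(-40*d - 80) - 40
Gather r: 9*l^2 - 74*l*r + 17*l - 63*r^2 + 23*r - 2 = 9*l^2 + 17*l - 63*r^2 + r*(23 - 74*l) - 2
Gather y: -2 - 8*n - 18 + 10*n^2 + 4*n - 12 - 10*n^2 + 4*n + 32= 0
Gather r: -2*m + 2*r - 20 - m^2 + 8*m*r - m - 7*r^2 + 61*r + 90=-m^2 - 3*m - 7*r^2 + r*(8*m + 63) + 70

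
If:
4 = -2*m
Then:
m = -2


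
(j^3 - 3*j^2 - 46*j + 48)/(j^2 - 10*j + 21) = (j^3 - 3*j^2 - 46*j + 48)/(j^2 - 10*j + 21)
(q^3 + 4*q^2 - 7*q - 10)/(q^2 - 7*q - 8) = (q^2 + 3*q - 10)/(q - 8)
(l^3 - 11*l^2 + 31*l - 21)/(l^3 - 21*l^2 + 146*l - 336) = (l^2 - 4*l + 3)/(l^2 - 14*l + 48)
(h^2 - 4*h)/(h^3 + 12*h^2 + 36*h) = (h - 4)/(h^2 + 12*h + 36)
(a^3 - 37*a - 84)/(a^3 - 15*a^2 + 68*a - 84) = (a^2 + 7*a + 12)/(a^2 - 8*a + 12)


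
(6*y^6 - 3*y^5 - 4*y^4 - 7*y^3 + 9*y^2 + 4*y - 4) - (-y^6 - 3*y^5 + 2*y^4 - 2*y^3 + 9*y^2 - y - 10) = 7*y^6 - 6*y^4 - 5*y^3 + 5*y + 6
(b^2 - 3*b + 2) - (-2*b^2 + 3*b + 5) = 3*b^2 - 6*b - 3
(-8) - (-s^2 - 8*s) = s^2 + 8*s - 8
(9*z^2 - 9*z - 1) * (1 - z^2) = -9*z^4 + 9*z^3 + 10*z^2 - 9*z - 1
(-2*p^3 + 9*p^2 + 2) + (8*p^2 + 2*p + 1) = -2*p^3 + 17*p^2 + 2*p + 3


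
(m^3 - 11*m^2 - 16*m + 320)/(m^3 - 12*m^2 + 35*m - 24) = (m^2 - 3*m - 40)/(m^2 - 4*m + 3)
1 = 1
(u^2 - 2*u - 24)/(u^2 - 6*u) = (u + 4)/u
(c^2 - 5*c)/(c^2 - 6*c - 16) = c*(5 - c)/(-c^2 + 6*c + 16)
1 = 1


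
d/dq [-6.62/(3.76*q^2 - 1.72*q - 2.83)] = (49.7824*q - 11.3864)/(-3.76*q^2 + 1.72*q + 2.83)^2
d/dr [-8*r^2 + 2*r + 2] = 2 - 16*r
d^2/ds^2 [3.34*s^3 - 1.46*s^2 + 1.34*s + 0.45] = 20.04*s - 2.92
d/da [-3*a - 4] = -3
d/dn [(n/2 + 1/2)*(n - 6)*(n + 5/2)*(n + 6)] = 2*n^3 + 21*n^2/4 - 67*n/2 - 63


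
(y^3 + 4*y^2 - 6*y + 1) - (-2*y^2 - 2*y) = y^3 + 6*y^2 - 4*y + 1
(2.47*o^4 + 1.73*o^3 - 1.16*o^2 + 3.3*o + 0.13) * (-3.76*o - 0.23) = -9.2872*o^5 - 7.0729*o^4 + 3.9637*o^3 - 12.1412*o^2 - 1.2478*o - 0.0299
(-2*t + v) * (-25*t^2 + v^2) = 50*t^3 - 25*t^2*v - 2*t*v^2 + v^3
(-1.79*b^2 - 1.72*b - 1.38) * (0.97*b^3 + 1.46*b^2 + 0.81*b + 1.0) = -1.7363*b^5 - 4.2818*b^4 - 5.2997*b^3 - 5.198*b^2 - 2.8378*b - 1.38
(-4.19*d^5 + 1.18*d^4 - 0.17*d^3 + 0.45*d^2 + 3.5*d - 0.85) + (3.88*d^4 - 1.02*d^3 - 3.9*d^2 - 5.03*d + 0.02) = -4.19*d^5 + 5.06*d^4 - 1.19*d^3 - 3.45*d^2 - 1.53*d - 0.83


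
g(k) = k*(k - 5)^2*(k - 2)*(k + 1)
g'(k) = k*(k - 5)^2*(k - 2) + k*(k - 5)^2*(k + 1) + k*(k - 2)*(k + 1)*(2*k - 10) + (k - 5)^2*(k - 2)*(k + 1) = 5*k^4 - 44*k^3 + 99*k^2 - 10*k - 50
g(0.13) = -6.52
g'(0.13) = -49.72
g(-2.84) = -1554.58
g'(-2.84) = 2110.04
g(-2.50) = -949.22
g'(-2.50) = 1476.56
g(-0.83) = 13.57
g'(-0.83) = 54.03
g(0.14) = -7.01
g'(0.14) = -49.58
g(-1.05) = -5.86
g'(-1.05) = 126.66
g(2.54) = 29.38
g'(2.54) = 50.39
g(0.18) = -8.98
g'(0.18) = -48.84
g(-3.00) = -1920.00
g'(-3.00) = 2464.00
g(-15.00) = -1428000.00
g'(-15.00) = 424000.00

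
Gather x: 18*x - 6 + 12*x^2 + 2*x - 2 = 12*x^2 + 20*x - 8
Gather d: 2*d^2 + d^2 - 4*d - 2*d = 3*d^2 - 6*d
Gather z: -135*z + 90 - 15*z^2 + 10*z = -15*z^2 - 125*z + 90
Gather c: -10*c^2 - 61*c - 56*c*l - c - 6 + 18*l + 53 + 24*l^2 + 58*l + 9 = -10*c^2 + c*(-56*l - 62) + 24*l^2 + 76*l + 56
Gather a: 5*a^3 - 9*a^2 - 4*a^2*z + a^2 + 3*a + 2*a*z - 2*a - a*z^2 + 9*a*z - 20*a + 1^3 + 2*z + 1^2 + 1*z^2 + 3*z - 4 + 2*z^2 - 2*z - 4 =5*a^3 + a^2*(-4*z - 8) + a*(-z^2 + 11*z - 19) + 3*z^2 + 3*z - 6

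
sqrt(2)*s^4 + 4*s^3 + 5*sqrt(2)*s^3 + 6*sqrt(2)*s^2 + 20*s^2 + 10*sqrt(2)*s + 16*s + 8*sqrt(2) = (s + 4)*(s + sqrt(2))^2*(sqrt(2)*s + sqrt(2))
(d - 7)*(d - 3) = d^2 - 10*d + 21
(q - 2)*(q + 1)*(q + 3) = q^3 + 2*q^2 - 5*q - 6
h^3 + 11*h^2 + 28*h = h*(h + 4)*(h + 7)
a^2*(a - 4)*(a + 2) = a^4 - 2*a^3 - 8*a^2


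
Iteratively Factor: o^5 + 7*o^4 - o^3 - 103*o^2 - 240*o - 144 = (o + 3)*(o^4 + 4*o^3 - 13*o^2 - 64*o - 48) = (o + 1)*(o + 3)*(o^3 + 3*o^2 - 16*o - 48) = (o + 1)*(o + 3)*(o + 4)*(o^2 - o - 12) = (o - 4)*(o + 1)*(o + 3)*(o + 4)*(o + 3)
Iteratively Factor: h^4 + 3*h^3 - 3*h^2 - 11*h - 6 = (h - 2)*(h^3 + 5*h^2 + 7*h + 3) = (h - 2)*(h + 1)*(h^2 + 4*h + 3) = (h - 2)*(h + 1)*(h + 3)*(h + 1)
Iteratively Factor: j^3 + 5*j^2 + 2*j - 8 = (j - 1)*(j^2 + 6*j + 8) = (j - 1)*(j + 4)*(j + 2)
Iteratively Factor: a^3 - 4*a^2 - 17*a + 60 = (a - 3)*(a^2 - a - 20) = (a - 3)*(a + 4)*(a - 5)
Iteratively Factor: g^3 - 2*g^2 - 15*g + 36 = (g - 3)*(g^2 + g - 12) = (g - 3)^2*(g + 4)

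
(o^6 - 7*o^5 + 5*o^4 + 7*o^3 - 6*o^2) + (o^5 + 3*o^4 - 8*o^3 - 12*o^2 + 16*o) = o^6 - 6*o^5 + 8*o^4 - o^3 - 18*o^2 + 16*o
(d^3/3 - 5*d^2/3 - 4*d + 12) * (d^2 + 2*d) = d^5/3 - d^4 - 22*d^3/3 + 4*d^2 + 24*d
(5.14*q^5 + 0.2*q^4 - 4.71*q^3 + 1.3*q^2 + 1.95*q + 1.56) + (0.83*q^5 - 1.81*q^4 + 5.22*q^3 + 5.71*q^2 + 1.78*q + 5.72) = 5.97*q^5 - 1.61*q^4 + 0.51*q^3 + 7.01*q^2 + 3.73*q + 7.28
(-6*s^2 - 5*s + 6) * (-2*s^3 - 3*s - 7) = 12*s^5 + 10*s^4 + 6*s^3 + 57*s^2 + 17*s - 42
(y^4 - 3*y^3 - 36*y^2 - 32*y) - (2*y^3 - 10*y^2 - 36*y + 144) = y^4 - 5*y^3 - 26*y^2 + 4*y - 144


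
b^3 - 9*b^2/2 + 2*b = b*(b - 4)*(b - 1/2)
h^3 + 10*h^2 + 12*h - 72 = (h - 2)*(h + 6)^2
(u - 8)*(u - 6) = u^2 - 14*u + 48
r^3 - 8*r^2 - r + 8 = (r - 8)*(r - 1)*(r + 1)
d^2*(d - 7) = d^3 - 7*d^2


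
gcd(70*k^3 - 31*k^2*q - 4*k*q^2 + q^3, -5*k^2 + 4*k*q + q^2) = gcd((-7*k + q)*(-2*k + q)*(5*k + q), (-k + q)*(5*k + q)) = 5*k + q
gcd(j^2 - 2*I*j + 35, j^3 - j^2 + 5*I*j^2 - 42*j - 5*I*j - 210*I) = j + 5*I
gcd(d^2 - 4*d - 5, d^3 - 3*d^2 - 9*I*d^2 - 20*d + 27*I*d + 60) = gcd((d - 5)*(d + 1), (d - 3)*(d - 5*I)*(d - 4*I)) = 1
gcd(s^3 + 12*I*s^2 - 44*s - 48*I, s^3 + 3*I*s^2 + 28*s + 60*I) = s^2 + 8*I*s - 12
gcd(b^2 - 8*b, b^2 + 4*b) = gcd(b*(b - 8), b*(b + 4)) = b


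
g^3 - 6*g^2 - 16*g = g*(g - 8)*(g + 2)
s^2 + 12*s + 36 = (s + 6)^2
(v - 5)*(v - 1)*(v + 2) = v^3 - 4*v^2 - 7*v + 10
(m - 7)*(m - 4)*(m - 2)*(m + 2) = m^4 - 11*m^3 + 24*m^2 + 44*m - 112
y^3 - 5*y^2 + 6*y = y*(y - 3)*(y - 2)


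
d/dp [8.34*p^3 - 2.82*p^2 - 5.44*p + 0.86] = 25.02*p^2 - 5.64*p - 5.44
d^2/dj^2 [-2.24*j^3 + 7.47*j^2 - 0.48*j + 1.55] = 14.94 - 13.44*j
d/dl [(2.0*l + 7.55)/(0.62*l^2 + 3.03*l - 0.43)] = (1.24*l^2 + 6.06*l - (1.24*l + 3.03)*(2.0*l + 7.55) - 0.86)/(0.62*l^2 + 3.03*l - 0.43)^2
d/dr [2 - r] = -1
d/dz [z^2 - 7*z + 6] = 2*z - 7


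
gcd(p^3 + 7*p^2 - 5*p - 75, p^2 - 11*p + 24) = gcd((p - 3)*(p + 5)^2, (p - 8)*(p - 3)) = p - 3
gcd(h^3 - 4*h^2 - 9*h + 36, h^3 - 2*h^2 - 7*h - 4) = h - 4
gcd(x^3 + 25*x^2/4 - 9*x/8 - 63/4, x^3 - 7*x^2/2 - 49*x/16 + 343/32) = x + 7/4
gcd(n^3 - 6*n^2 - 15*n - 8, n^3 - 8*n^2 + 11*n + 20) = n + 1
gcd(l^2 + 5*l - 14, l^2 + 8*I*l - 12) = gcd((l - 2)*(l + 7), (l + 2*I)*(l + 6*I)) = 1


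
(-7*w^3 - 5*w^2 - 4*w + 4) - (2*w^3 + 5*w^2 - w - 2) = -9*w^3 - 10*w^2 - 3*w + 6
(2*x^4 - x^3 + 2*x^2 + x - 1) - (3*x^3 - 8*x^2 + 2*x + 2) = 2*x^4 - 4*x^3 + 10*x^2 - x - 3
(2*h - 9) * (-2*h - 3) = -4*h^2 + 12*h + 27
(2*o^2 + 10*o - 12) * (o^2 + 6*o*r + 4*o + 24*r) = 2*o^4 + 12*o^3*r + 18*o^3 + 108*o^2*r + 28*o^2 + 168*o*r - 48*o - 288*r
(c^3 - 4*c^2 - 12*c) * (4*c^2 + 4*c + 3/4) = 4*c^5 - 12*c^4 - 253*c^3/4 - 51*c^2 - 9*c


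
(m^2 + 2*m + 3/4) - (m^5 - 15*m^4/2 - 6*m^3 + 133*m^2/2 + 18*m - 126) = -m^5 + 15*m^4/2 + 6*m^3 - 131*m^2/2 - 16*m + 507/4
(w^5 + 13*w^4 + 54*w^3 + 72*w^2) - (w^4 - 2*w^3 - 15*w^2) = w^5 + 12*w^4 + 56*w^3 + 87*w^2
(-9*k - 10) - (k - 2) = -10*k - 8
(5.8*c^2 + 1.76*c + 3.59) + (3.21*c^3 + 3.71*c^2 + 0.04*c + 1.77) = 3.21*c^3 + 9.51*c^2 + 1.8*c + 5.36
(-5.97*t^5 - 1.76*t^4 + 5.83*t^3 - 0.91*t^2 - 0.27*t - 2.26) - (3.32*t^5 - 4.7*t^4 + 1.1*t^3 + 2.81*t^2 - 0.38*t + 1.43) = -9.29*t^5 + 2.94*t^4 + 4.73*t^3 - 3.72*t^2 + 0.11*t - 3.69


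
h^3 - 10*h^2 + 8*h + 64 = (h - 8)*(h - 4)*(h + 2)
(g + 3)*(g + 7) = g^2 + 10*g + 21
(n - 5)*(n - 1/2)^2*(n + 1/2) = n^4 - 11*n^3/2 + 9*n^2/4 + 11*n/8 - 5/8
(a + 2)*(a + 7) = a^2 + 9*a + 14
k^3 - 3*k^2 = k^2*(k - 3)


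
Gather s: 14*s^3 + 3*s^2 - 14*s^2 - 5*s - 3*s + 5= 14*s^3 - 11*s^2 - 8*s + 5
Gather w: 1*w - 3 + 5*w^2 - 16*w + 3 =5*w^2 - 15*w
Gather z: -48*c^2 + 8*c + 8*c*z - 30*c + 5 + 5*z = -48*c^2 - 22*c + z*(8*c + 5) + 5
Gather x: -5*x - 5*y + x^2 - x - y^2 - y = x^2 - 6*x - y^2 - 6*y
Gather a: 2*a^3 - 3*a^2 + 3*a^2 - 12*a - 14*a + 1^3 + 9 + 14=2*a^3 - 26*a + 24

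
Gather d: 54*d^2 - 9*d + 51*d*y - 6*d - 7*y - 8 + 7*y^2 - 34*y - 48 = 54*d^2 + d*(51*y - 15) + 7*y^2 - 41*y - 56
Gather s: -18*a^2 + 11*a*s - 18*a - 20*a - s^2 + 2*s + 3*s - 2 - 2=-18*a^2 - 38*a - s^2 + s*(11*a + 5) - 4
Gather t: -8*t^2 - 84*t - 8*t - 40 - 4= -8*t^2 - 92*t - 44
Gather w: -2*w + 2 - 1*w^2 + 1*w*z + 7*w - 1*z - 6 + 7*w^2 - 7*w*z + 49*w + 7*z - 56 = 6*w^2 + w*(54 - 6*z) + 6*z - 60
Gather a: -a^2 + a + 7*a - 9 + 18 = -a^2 + 8*a + 9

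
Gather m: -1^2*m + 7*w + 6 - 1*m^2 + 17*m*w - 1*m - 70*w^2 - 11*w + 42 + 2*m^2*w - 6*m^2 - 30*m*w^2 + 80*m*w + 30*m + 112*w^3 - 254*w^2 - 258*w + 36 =m^2*(2*w - 7) + m*(-30*w^2 + 97*w + 28) + 112*w^3 - 324*w^2 - 262*w + 84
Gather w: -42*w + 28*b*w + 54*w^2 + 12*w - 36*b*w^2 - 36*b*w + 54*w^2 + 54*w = w^2*(108 - 36*b) + w*(24 - 8*b)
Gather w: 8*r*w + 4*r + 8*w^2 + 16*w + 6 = 4*r + 8*w^2 + w*(8*r + 16) + 6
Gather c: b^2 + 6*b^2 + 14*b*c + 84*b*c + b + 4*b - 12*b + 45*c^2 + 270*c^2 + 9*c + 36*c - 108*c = 7*b^2 - 7*b + 315*c^2 + c*(98*b - 63)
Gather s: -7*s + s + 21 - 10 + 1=12 - 6*s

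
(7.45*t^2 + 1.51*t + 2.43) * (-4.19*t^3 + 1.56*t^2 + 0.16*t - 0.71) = -31.2155*t^5 + 5.2951*t^4 - 6.6341*t^3 - 1.2571*t^2 - 0.6833*t - 1.7253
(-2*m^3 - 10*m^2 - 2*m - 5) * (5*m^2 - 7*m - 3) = -10*m^5 - 36*m^4 + 66*m^3 + 19*m^2 + 41*m + 15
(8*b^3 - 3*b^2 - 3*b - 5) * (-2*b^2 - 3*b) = -16*b^5 - 18*b^4 + 15*b^3 + 19*b^2 + 15*b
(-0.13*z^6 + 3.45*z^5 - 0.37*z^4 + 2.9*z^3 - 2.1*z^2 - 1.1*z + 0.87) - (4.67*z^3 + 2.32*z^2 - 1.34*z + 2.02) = -0.13*z^6 + 3.45*z^5 - 0.37*z^4 - 1.77*z^3 - 4.42*z^2 + 0.24*z - 1.15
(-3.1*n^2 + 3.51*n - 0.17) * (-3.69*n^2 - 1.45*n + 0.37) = 11.439*n^4 - 8.4569*n^3 - 5.6092*n^2 + 1.5452*n - 0.0629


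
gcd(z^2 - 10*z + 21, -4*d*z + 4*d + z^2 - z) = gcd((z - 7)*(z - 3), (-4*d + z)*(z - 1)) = 1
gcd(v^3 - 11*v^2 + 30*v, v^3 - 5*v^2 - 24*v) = v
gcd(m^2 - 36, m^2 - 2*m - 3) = 1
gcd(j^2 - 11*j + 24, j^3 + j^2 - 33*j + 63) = j - 3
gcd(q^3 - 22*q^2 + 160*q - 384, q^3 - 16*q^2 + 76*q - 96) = q^2 - 14*q + 48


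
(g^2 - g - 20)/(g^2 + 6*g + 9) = (g^2 - g - 20)/(g^2 + 6*g + 9)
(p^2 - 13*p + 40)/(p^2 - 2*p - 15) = (p - 8)/(p + 3)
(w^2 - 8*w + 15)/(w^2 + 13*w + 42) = (w^2 - 8*w + 15)/(w^2 + 13*w + 42)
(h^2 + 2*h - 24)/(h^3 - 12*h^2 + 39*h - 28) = (h + 6)/(h^2 - 8*h + 7)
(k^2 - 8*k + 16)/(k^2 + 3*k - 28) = (k - 4)/(k + 7)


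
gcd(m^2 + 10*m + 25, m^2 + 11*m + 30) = m + 5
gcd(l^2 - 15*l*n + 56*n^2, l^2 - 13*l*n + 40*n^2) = l - 8*n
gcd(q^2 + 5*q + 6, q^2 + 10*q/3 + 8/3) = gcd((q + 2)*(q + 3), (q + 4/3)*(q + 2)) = q + 2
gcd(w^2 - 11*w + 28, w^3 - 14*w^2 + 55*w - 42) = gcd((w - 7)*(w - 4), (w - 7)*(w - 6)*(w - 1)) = w - 7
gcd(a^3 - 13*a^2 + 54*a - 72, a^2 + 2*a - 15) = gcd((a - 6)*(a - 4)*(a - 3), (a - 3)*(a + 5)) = a - 3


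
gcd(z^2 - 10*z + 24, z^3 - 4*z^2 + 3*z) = 1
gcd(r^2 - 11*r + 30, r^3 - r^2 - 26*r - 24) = r - 6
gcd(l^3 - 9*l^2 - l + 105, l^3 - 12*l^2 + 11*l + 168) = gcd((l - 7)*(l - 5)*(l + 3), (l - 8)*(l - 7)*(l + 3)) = l^2 - 4*l - 21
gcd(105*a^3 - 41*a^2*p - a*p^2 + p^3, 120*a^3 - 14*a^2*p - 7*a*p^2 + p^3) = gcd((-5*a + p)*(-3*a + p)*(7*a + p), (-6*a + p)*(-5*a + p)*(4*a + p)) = -5*a + p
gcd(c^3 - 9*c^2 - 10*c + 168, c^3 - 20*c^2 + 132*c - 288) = c - 6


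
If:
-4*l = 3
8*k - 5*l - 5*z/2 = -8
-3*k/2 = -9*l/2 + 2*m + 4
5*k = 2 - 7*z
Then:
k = -309/274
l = -3/4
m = -6229/2192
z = 299/274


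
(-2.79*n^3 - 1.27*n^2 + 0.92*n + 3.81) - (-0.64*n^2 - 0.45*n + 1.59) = -2.79*n^3 - 0.63*n^2 + 1.37*n + 2.22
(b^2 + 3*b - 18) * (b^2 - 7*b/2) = b^4 - b^3/2 - 57*b^2/2 + 63*b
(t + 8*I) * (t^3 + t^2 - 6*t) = t^4 + t^3 + 8*I*t^3 - 6*t^2 + 8*I*t^2 - 48*I*t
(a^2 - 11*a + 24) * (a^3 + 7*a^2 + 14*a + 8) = a^5 - 4*a^4 - 39*a^3 + 22*a^2 + 248*a + 192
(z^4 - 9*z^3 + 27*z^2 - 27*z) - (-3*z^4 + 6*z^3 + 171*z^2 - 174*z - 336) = 4*z^4 - 15*z^3 - 144*z^2 + 147*z + 336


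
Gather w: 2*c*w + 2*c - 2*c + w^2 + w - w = 2*c*w + w^2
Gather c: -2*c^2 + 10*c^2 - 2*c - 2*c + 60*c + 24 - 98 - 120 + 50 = 8*c^2 + 56*c - 144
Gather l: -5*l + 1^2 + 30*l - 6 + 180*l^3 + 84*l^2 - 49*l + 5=180*l^3 + 84*l^2 - 24*l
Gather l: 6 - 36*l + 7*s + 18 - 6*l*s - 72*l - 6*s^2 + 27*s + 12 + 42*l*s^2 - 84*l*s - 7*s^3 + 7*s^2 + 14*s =l*(42*s^2 - 90*s - 108) - 7*s^3 + s^2 + 48*s + 36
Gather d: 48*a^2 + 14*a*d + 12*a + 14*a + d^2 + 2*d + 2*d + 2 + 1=48*a^2 + 26*a + d^2 + d*(14*a + 4) + 3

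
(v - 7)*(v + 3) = v^2 - 4*v - 21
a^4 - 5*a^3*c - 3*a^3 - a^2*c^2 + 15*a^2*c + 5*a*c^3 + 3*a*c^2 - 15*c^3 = (a - 3)*(a - 5*c)*(a - c)*(a + c)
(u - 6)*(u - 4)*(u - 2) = u^3 - 12*u^2 + 44*u - 48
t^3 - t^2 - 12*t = t*(t - 4)*(t + 3)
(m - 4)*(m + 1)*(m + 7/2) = m^3 + m^2/2 - 29*m/2 - 14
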